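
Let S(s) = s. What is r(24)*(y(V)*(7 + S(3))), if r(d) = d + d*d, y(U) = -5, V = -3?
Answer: -30000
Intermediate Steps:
r(d) = d + d²
r(24)*(y(V)*(7 + S(3))) = (24*(1 + 24))*(-5*(7 + 3)) = (24*25)*(-5*10) = 600*(-50) = -30000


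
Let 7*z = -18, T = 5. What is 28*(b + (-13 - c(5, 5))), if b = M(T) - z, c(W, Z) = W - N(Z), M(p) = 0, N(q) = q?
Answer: -292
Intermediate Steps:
z = -18/7 (z = (1/7)*(-18) = -18/7 ≈ -2.5714)
c(W, Z) = W - Z
b = 18/7 (b = 0 - 1*(-18/7) = 0 + 18/7 = 18/7 ≈ 2.5714)
28*(b + (-13 - c(5, 5))) = 28*(18/7 + (-13 - (5 - 1*5))) = 28*(18/7 + (-13 - (5 - 5))) = 28*(18/7 + (-13 - 1*0)) = 28*(18/7 + (-13 + 0)) = 28*(18/7 - 13) = 28*(-73/7) = -292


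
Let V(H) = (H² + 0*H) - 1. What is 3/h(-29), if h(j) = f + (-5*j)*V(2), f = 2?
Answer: 3/437 ≈ 0.0068650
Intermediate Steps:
V(H) = -1 + H² (V(H) = (H² + 0) - 1 = H² - 1 = -1 + H²)
h(j) = 2 - 15*j (h(j) = 2 + (-5*j)*(-1 + 2²) = 2 + (-5*j)*(-1 + 4) = 2 - 5*j*3 = 2 - 15*j)
3/h(-29) = 3/(2 - 15*(-29)) = 3/(2 + 435) = 3/437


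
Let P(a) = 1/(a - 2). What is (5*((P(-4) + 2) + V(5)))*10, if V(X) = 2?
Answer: 575/3 ≈ 191.67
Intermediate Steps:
P(a) = 1/(-2 + a)
(5*((P(-4) + 2) + V(5)))*10 = (5*((1/(-2 - 4) + 2) + 2))*10 = (5*((1/(-6) + 2) + 2))*10 = (5*((-⅙ + 2) + 2))*10 = (5*(11/6 + 2))*10 = (5*(23/6))*10 = (115/6)*10 = 575/3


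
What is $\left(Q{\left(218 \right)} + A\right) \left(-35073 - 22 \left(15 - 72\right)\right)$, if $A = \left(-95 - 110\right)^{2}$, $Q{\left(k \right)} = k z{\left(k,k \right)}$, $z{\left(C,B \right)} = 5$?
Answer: $-1458106185$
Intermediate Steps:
$Q{\left(k \right)} = 5 k$ ($Q{\left(k \right)} = k 5 = 5 k$)
$A = 42025$ ($A = \left(-205\right)^{2} = 42025$)
$\left(Q{\left(218 \right)} + A\right) \left(-35073 - 22 \left(15 - 72\right)\right) = \left(5 \cdot 218 + 42025\right) \left(-35073 - 22 \left(15 - 72\right)\right) = \left(1090 + 42025\right) \left(-35073 - -1254\right) = 43115 \left(-35073 + 1254\right) = 43115 \left(-33819\right) = -1458106185$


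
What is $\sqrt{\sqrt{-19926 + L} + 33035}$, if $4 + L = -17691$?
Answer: $\sqrt{33035 + i \sqrt{37621}} \approx 181.76 + 0.5336 i$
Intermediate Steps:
$L = -17695$ ($L = -4 - 17691 = -17695$)
$\sqrt{\sqrt{-19926 + L} + 33035} = \sqrt{\sqrt{-19926 - 17695} + 33035} = \sqrt{\sqrt{-37621} + 33035} = \sqrt{i \sqrt{37621} + 33035} = \sqrt{33035 + i \sqrt{37621}}$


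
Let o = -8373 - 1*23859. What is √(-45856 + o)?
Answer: 2*I*√19522 ≈ 279.44*I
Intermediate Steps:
o = -32232 (o = -8373 - 23859 = -32232)
√(-45856 + o) = √(-45856 - 32232) = √(-78088) = 2*I*√19522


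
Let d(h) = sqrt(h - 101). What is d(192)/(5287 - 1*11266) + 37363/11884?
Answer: 37363/11884 - sqrt(91)/5979 ≈ 3.1424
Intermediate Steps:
d(h) = sqrt(-101 + h)
d(192)/(5287 - 1*11266) + 37363/11884 = sqrt(-101 + 192)/(5287 - 1*11266) + 37363/11884 = sqrt(91)/(5287 - 11266) + 37363*(1/11884) = sqrt(91)/(-5979) + 37363/11884 = sqrt(91)*(-1/5979) + 37363/11884 = -sqrt(91)/5979 + 37363/11884 = 37363/11884 - sqrt(91)/5979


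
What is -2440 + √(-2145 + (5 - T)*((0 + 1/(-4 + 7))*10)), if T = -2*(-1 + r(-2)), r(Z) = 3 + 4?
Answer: -2440 + I*√18795/3 ≈ -2440.0 + 45.698*I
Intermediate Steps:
r(Z) = 7
T = -12 (T = -2*(-1 + 7) = -2*6 = -12)
-2440 + √(-2145 + (5 - T)*((0 + 1/(-4 + 7))*10)) = -2440 + √(-2145 + (5 - 1*(-12))*((0 + 1/(-4 + 7))*10)) = -2440 + √(-2145 + (5 + 12)*((0 + 1/3)*10)) = -2440 + √(-2145 + 17*((0 + ⅓)*10)) = -2440 + √(-2145 + 17*((⅓)*10)) = -2440 + √(-2145 + 17*(10/3)) = -2440 + √(-2145 + 170/3) = -2440 + √(-6265/3) = -2440 + I*√18795/3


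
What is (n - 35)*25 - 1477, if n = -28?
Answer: -3052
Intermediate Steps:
(n - 35)*25 - 1477 = (-28 - 35)*25 - 1477 = -63*25 - 1477 = -1575 - 1477 = -3052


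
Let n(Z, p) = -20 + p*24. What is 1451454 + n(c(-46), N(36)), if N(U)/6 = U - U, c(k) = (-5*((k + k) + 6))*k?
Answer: 1451434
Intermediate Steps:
c(k) = k*(-30 - 10*k) (c(k) = (-5*(2*k + 6))*k = (-5*(6 + 2*k))*k = (-30 - 10*k)*k = k*(-30 - 10*k))
N(U) = 0 (N(U) = 6*(U - U) = 6*0 = 0)
n(Z, p) = -20 + 24*p
1451454 + n(c(-46), N(36)) = 1451454 + (-20 + 24*0) = 1451454 + (-20 + 0) = 1451454 - 20 = 1451434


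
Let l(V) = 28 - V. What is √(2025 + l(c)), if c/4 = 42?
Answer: √1885 ≈ 43.417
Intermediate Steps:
c = 168 (c = 4*42 = 168)
√(2025 + l(c)) = √(2025 + (28 - 1*168)) = √(2025 + (28 - 168)) = √(2025 - 140) = √1885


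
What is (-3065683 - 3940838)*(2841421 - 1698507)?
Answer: -8007850942194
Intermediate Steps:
(-3065683 - 3940838)*(2841421 - 1698507) = -7006521*1142914 = -8007850942194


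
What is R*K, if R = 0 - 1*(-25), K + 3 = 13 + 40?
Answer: 1250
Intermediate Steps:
K = 50 (K = -3 + (13 + 40) = -3 + 53 = 50)
R = 25 (R = 0 + 25 = 25)
R*K = 25*50 = 1250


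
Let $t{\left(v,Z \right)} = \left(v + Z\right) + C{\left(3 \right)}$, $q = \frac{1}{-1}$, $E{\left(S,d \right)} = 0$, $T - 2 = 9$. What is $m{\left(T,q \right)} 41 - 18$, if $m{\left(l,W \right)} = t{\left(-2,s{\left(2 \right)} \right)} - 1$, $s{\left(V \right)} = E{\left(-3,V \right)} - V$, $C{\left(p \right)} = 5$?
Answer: $-18$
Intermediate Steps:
$T = 11$ ($T = 2 + 9 = 11$)
$s{\left(V \right)} = - V$ ($s{\left(V \right)} = 0 - V = - V$)
$q = -1$
$t{\left(v,Z \right)} = 5 + Z + v$ ($t{\left(v,Z \right)} = \left(v + Z\right) + 5 = \left(Z + v\right) + 5 = 5 + Z + v$)
$m{\left(l,W \right)} = 0$ ($m{\left(l,W \right)} = \left(5 - 2 - 2\right) - 1 = 1 - 1 = 0$)
$m{\left(T,q \right)} 41 - 18 = 0 \cdot 41 - 18 = 0 - 18 = -18$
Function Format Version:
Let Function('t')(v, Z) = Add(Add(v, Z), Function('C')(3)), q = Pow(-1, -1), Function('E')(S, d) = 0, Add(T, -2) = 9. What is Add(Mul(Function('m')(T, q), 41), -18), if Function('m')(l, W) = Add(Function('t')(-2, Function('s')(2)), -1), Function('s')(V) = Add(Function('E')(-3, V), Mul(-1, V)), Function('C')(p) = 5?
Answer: -18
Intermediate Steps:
T = 11 (T = Add(2, 9) = 11)
Function('s')(V) = Mul(-1, V) (Function('s')(V) = Add(0, Mul(-1, V)) = Mul(-1, V))
q = -1
Function('t')(v, Z) = Add(5, Z, v) (Function('t')(v, Z) = Add(Add(v, Z), 5) = Add(Add(Z, v), 5) = Add(5, Z, v))
Function('m')(l, W) = 0 (Function('m')(l, W) = Add(Add(5, Mul(-1, 2), -2), -1) = Add(Add(5, -2, -2), -1) = Add(1, -1) = 0)
Add(Mul(Function('m')(T, q), 41), -18) = Add(Mul(0, 41), -18) = Add(0, -18) = -18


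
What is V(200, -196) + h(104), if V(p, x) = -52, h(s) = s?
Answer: 52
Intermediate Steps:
V(200, -196) + h(104) = -52 + 104 = 52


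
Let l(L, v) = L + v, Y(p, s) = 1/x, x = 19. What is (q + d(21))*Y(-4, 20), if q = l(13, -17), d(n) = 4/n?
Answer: -80/399 ≈ -0.20050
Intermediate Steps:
Y(p, s) = 1/19
q = -4 (q = 13 - 17 = -4)
(q + d(21))*Y(-4, 20) = (-4 + 4/21)*(1/19) = -80/21*1/19 = -80/399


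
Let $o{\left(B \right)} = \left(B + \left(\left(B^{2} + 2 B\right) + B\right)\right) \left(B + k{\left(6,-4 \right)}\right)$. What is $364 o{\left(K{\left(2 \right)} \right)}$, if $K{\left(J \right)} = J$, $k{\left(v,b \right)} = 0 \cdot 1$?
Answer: $8736$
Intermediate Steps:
$k{\left(v,b \right)} = 0$
$o{\left(B \right)} = B \left(B^{2} + 4 B\right)$ ($o{\left(B \right)} = \left(B + \left(\left(B^{2} + 2 B\right) + B\right)\right) \left(B + 0\right) = \left(B + \left(B^{2} + 3 B\right)\right) B = \left(B^{2} + 4 B\right) B = B \left(B^{2} + 4 B\right)$)
$364 o{\left(K{\left(2 \right)} \right)} = 364 \cdot 2^{2} \left(4 + 2\right) = 364 \cdot 4 \cdot 6 = 364 \cdot 24 = 8736$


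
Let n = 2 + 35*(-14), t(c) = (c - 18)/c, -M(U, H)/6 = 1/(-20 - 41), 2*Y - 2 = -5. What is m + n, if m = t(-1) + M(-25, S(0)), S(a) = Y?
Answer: -28603/61 ≈ -468.90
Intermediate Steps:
Y = -3/2 (Y = 1 + (½)*(-5) = 1 - 5/2 = -3/2 ≈ -1.5000)
S(a) = -3/2
M(U, H) = 6/61 (M(U, H) = -6/(-20 - 41) = -6/(-61) = -6*(-1/61) = 6/61)
t(c) = (-18 + c)/c
m = 1165/61 (m = (-18 - 1)/(-1) + 6/61 = -1*(-19) + 6/61 = 19 + 6/61 = 1165/61 ≈ 19.098)
n = -488 (n = 2 - 490 = -488)
m + n = 1165/61 - 488 = -28603/61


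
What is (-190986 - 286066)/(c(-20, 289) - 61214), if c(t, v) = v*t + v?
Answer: 477052/66705 ≈ 7.1517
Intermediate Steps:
c(t, v) = v + t*v (c(t, v) = t*v + v = v + t*v)
(-190986 - 286066)/(c(-20, 289) - 61214) = (-190986 - 286066)/(289*(1 - 20) - 61214) = -477052/(289*(-19) - 61214) = -477052/(-5491 - 61214) = -477052/(-66705) = -477052*(-1/66705) = 477052/66705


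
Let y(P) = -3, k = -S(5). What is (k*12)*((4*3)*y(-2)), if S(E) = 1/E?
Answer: 432/5 ≈ 86.400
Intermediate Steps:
k = -⅕ (k = -1/5 = -1*⅕ = -⅕ ≈ -0.20000)
(k*12)*((4*3)*y(-2)) = (-⅕*12)*((4*3)*(-3)) = -144*(-3)/5 = -12/5*(-36) = 432/5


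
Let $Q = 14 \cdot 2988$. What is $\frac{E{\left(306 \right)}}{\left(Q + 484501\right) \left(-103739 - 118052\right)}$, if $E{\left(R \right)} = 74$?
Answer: $- \frac{74}{116735922403} \approx -6.3391 \cdot 10^{-10}$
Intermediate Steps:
$Q = 41832$
$\frac{E{\left(306 \right)}}{\left(Q + 484501\right) \left(-103739 - 118052\right)} = \frac{74}{\left(41832 + 484501\right) \left(-103739 - 118052\right)} = \frac{74}{526333 \left(-221791\right)} = \frac{74}{-116735922403} = 74 \left(- \frac{1}{116735922403}\right) = - \frac{74}{116735922403}$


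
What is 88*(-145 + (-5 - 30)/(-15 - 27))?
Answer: -38060/3 ≈ -12687.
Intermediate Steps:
88*(-145 + (-5 - 30)/(-15 - 27)) = 88*(-145 - 35/(-42)) = 88*(-145 - 35*(-1/42)) = 88*(-145 + ⅚) = 88*(-865/6) = -38060/3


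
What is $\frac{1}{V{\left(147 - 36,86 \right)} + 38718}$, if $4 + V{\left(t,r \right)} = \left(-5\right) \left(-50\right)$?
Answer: $\frac{1}{38964} \approx 2.5665 \cdot 10^{-5}$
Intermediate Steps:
$V{\left(t,r \right)} = 246$ ($V{\left(t,r \right)} = -4 - -250 = -4 + 250 = 246$)
$\frac{1}{V{\left(147 - 36,86 \right)} + 38718} = \frac{1}{246 + 38718} = \frac{1}{38964}$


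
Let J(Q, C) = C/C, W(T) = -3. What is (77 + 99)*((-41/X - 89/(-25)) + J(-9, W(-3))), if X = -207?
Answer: 4333648/5175 ≈ 837.42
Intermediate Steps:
J(Q, C) = 1
(77 + 99)*((-41/X - 89/(-25)) + J(-9, W(-3))) = (77 + 99)*((-41/(-207) - 89/(-25)) + 1) = 176*((-41*(-1/207) - 89*(-1/25)) + 1) = 176*((41/207 + 89/25) + 1) = 176*(19448/5175 + 1) = 176*(24623/5175) = 4333648/5175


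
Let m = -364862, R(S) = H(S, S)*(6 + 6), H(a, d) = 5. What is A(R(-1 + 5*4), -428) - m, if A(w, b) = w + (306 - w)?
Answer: 365168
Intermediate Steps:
R(S) = 60 (R(S) = 5*(6 + 6) = 5*12 = 60)
A(w, b) = 306
A(R(-1 + 5*4), -428) - m = 306 - 1*(-364862) = 306 + 364862 = 365168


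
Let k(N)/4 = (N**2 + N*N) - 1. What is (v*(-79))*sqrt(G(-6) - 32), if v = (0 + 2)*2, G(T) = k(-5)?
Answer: -632*sqrt(41) ≈ -4046.8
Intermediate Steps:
k(N) = -4 + 8*N**2 (k(N) = 4*((N**2 + N*N) - 1) = 4*((N**2 + N**2) - 1) = 4*(2*N**2 - 1) = 4*(-1 + 2*N**2) = -4 + 8*N**2)
G(T) = 196 (G(T) = -4 + 8*(-5)**2 = -4 + 8*25 = -4 + 200 = 196)
v = 4 (v = 2*2 = 4)
(v*(-79))*sqrt(G(-6) - 32) = (4*(-79))*sqrt(196 - 32) = -632*sqrt(41)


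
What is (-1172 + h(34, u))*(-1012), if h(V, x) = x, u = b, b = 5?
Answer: 1181004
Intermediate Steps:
u = 5
(-1172 + h(34, u))*(-1012) = (-1172 + 5)*(-1012) = -1167*(-1012) = 1181004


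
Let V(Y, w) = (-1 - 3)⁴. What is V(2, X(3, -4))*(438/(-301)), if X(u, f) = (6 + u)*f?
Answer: -112128/301 ≈ -372.52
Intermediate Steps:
X(u, f) = f*(6 + u)
V(Y, w) = 256 (V(Y, w) = (-4)⁴ = 256)
V(2, X(3, -4))*(438/(-301)) = 256*(438/(-301)) = 256*(438*(-1/301)) = 256*(-438/301) = -112128/301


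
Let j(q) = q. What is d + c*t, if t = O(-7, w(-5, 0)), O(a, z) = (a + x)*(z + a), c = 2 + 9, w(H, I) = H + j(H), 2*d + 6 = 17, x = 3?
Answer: 1507/2 ≈ 753.50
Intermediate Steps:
d = 11/2 (d = -3 + (½)*17 = -3 + 17/2 = 11/2 ≈ 5.5000)
w(H, I) = 2*H (w(H, I) = H + H = 2*H)
c = 11
O(a, z) = (3 + a)*(a + z) (O(a, z) = (a + 3)*(z + a) = (3 + a)*(a + z))
t = 68 (t = (-7)² + 3*(-7) + 3*(2*(-5)) - 14*(-5) = 49 - 21 + 3*(-10) - 7*(-10) = 49 - 21 - 30 + 70 = 68)
d + c*t = 11/2 + 11*68 = 11/2 + 748 = 1507/2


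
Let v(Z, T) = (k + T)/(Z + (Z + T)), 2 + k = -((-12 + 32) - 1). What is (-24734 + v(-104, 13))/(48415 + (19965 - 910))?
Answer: -2411561/6578325 ≈ -0.36659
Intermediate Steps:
k = -21 (k = -2 - ((-12 + 32) - 1) = -2 - (20 - 1) = -2 - 1*19 = -2 - 19 = -21)
v(Z, T) = (-21 + T)/(T + 2*Z) (v(Z, T) = (-21 + T)/(Z + (Z + T)) = (-21 + T)/(Z + (T + Z)) = (-21 + T)/(T + 2*Z))
(-24734 + v(-104, 13))/(48415 + (19965 - 910)) = (-24734 + (-21 + 13)/(13 + 2*(-104)))/(48415 + (19965 - 910)) = (-24734 - 8/(13 - 208))/(48415 + 19055) = (-24734 - 8/(-195))/67470 = (-24734 - 1/195*(-8))*(1/67470) = (-24734 + 8/195)*(1/67470) = -4823122/195*1/67470 = -2411561/6578325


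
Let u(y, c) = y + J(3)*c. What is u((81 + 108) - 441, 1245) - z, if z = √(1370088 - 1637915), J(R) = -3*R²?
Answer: -33867 - I*√267827 ≈ -33867.0 - 517.52*I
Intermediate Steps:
u(y, c) = y - 27*c (u(y, c) = y + (-3*3²)*c = y + (-3*9)*c = y - 27*c)
z = I*√267827 (z = √(-267827) = I*√267827 ≈ 517.52*I)
u((81 + 108) - 441, 1245) - z = (((81 + 108) - 441) - 27*1245) - I*√267827 = ((189 - 441) - 33615) - I*√267827 = (-252 - 33615) - I*√267827 = -33867 - I*√267827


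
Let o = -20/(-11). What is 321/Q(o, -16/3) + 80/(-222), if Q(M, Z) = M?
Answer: 391141/2220 ≈ 176.19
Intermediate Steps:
o = 20/11 (o = -20*(-1/11) = 20/11 ≈ 1.8182)
321/Q(o, -16/3) + 80/(-222) = 321/(20/11) + 80/(-222) = 321*(11/20) + 80*(-1/222) = 3531/20 - 40/111 = 391141/2220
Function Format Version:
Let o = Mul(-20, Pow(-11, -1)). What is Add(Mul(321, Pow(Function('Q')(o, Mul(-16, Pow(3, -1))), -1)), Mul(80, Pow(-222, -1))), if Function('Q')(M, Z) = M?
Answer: Rational(391141, 2220) ≈ 176.19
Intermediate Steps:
o = Rational(20, 11) (o = Mul(-20, Rational(-1, 11)) = Rational(20, 11) ≈ 1.8182)
Add(Mul(321, Pow(Function('Q')(o, Mul(-16, Pow(3, -1))), -1)), Mul(80, Pow(-222, -1))) = Add(Mul(321, Pow(Rational(20, 11), -1)), Mul(80, Pow(-222, -1))) = Add(Mul(321, Rational(11, 20)), Mul(80, Rational(-1, 222))) = Add(Rational(3531, 20), Rational(-40, 111)) = Rational(391141, 2220)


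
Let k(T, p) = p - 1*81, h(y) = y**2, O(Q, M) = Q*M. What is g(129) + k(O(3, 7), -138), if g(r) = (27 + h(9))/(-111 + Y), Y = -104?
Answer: -47193/215 ≈ -219.50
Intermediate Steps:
O(Q, M) = M*Q
g(r) = -108/215 (g(r) = (27 + 9**2)/(-111 - 104) = (27 + 81)/(-215) = 108*(-1/215) = -108/215)
k(T, p) = -81 + p (k(T, p) = p - 81 = -81 + p)
g(129) + k(O(3, 7), -138) = -108/215 + (-81 - 138) = -108/215 - 219 = -47193/215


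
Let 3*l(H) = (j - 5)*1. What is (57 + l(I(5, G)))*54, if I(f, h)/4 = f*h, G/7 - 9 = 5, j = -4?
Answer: 2916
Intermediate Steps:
G = 98 (G = 63 + 7*5 = 63 + 35 = 98)
I(f, h) = 4*f*h (I(f, h) = 4*(f*h) = 4*f*h)
l(H) = -3 (l(H) = ((-4 - 5)*1)/3 = (-9*1)/3 = (1/3)*(-9) = -3)
(57 + l(I(5, G)))*54 = (57 - 3)*54 = 54*54 = 2916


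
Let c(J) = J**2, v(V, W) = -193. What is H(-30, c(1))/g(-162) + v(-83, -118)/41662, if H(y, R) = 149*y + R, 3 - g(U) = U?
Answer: -186219323/6874230 ≈ -27.089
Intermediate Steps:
g(U) = 3 - U
H(y, R) = R + 149*y
H(-30, c(1))/g(-162) + v(-83, -118)/41662 = (1**2 + 149*(-30))/(3 - 1*(-162)) - 193/41662 = (1 - 4470)/(3 + 162) - 193*1/41662 = -4469/165 - 193/41662 = -186219323/6874230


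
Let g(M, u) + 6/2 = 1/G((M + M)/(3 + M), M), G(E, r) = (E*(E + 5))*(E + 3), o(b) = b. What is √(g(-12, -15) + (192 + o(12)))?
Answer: √491686410/1564 ≈ 14.178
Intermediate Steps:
G(E, r) = E*(3 + E)*(5 + E) (G(E, r) = (E*(5 + E))*(3 + E) = E*(3 + E)*(5 + E))
g(M, u) = -3 + (3 + M)/(2*M*(15 + 4*M²/(3 + M)² + 16*M/(3 + M))) (g(M, u) = -3 + 1/(((M + M)/(3 + M))*(15 + ((M + M)/(3 + M))² + 8*((M + M)/(3 + M)))) = -3 + 1/(((2*M)/(3 + M))*(15 + ((2*M)/(3 + M))² + 8*((2*M)/(3 + M)))) = -3 + 1/((2*M/(3 + M))*(15 + (2*M/(3 + M))² + 8*(2*M/(3 + M)))) = -3 + 1/((2*M/(3 + M))*(15 + 4*M²/(3 + M)² + 16*M/(3 + M))) = -3 + 1/(2*M*(15 + 4*M²/(3 + M)² + 16*M/(3 + M))/(3 + M)) = -3 + (3 + M)/(2*M*(15 + 4*M²/(3 + M)² + 16*M/(3 + M))))
√(g(-12, -15) + (192 + o(12))) = √((½)*(27 - 819*(-12)² - 783*(-12) - 209*(-12)³)/(-12*(135 + 35*(-12)² + 138*(-12))) + (192 + 12)) = √((½)*(-1/12)*(27 - 819*144 + 9396 - 209*(-1728))/(135 + 35*144 - 1656) + 204) = √((½)*(-1/12)*(27 - 117936 + 9396 + 361152)/(135 + 5040 - 1656) + 204) = √((½)*(-1/12)*252639/3519 + 204) = √((½)*(-1/12)*(1/3519)*252639 + 204) = √(-9357/3128 + 204) = √(628755/3128) = √491686410/1564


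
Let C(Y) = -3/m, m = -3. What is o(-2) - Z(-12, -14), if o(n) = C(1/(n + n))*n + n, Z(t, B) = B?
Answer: 10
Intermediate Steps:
C(Y) = 1 (C(Y) = -3/(-3) = -3*(-1/3) = 1)
o(n) = 2*n (o(n) = 1*n + n = n + n = 2*n)
o(-2) - Z(-12, -14) = 2*(-2) - 1*(-14) = -4 + 14 = 10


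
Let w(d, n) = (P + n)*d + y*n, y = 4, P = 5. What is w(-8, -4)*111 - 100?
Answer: -2764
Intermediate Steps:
w(d, n) = 4*n + d*(5 + n) (w(d, n) = (5 + n)*d + 4*n = d*(5 + n) + 4*n = 4*n + d*(5 + n))
w(-8, -4)*111 - 100 = (4*(-4) + 5*(-8) - 8*(-4))*111 - 100 = (-16 - 40 + 32)*111 - 100 = -24*111 - 100 = -2664 - 100 = -2764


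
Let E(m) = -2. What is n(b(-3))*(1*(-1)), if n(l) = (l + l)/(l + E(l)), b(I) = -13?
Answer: -26/15 ≈ -1.7333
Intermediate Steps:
n(l) = 2*l/(-2 + l) (n(l) = (l + l)/(l - 2) = (2*l)/(-2 + l) = 2*l/(-2 + l))
n(b(-3))*(1*(-1)) = (2*(-13)/(-2 - 13))*(1*(-1)) = (2*(-13)/(-15))*(-1) = (2*(-13)*(-1/15))*(-1) = (26/15)*(-1) = -26/15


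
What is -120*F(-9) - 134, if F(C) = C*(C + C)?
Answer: -19574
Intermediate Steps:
F(C) = 2*C² (F(C) = C*(2*C) = 2*C²)
-120*F(-9) - 134 = -240*(-9)² - 134 = -240*81 - 134 = -120*162 - 134 = -19440 - 134 = -19574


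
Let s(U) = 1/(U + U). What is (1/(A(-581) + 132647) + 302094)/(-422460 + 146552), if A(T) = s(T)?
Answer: -11640876073396/10631825973301 ≈ -1.0949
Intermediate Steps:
s(U) = 1/(2*U)
A(T) = 1/(2*T)
(1/(A(-581) + 132647) + 302094)/(-422460 + 146552) = (1/((1/2)/(-581) + 132647) + 302094)/(-422460 + 146552) = (1/((1/2)*(-1/581) + 132647) + 302094)/(-275908) = (1/(-1/1162 + 132647) + 302094)*(-1/275908) = (1/(154135813/1162) + 302094)*(-1/275908) = (1162/154135813 + 302094)*(-1/275908) = (46563504293584/154135813)*(-1/275908) = -11640876073396/10631825973301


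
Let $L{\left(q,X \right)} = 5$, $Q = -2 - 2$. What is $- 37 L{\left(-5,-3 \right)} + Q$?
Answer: $-189$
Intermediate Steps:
$Q = -4$
$- 37 L{\left(-5,-3 \right)} + Q = \left(-37\right) 5 - 4 = -185 - 4 = -189$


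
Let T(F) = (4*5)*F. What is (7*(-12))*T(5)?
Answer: -8400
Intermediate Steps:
T(F) = 20*F
(7*(-12))*T(5) = (7*(-12))*(20*5) = -84*100 = -8400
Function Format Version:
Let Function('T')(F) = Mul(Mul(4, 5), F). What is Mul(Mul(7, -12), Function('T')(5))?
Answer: -8400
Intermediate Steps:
Function('T')(F) = Mul(20, F)
Mul(Mul(7, -12), Function('T')(5)) = Mul(Mul(7, -12), Mul(20, 5)) = Mul(-84, 100) = -8400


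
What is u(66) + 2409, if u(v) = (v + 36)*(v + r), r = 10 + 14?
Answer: 11589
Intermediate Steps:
r = 24
u(v) = (24 + v)*(36 + v) (u(v) = (v + 36)*(v + 24) = (36 + v)*(24 + v) = (24 + v)*(36 + v))
u(66) + 2409 = (864 + 66**2 + 60*66) + 2409 = (864 + 4356 + 3960) + 2409 = 9180 + 2409 = 11589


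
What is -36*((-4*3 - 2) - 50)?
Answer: 2304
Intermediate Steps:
-36*((-4*3 - 2) - 50) = -36*((-12 - 2) - 50) = -36*(-14 - 50) = -36*(-64) = -1*(-2304) = 2304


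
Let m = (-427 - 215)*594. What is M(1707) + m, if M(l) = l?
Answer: -379641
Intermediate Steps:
m = -381348 (m = -642*594 = -381348)
M(1707) + m = 1707 - 381348 = -379641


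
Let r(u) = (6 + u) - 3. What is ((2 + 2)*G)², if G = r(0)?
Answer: 144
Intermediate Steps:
r(u) = 3 + u
G = 3 (G = 3 + 0 = 3)
((2 + 2)*G)² = ((2 + 2)*3)² = (4*3)² = 12² = 144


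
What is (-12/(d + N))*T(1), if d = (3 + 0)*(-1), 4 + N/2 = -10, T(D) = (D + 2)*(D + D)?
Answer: 72/31 ≈ 2.3226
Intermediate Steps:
T(D) = 2*D*(2 + D) (T(D) = (2 + D)*(2*D) = 2*D*(2 + D))
N = -28 (N = -8 + 2*(-10) = -8 - 20 = -28)
d = -3 (d = 3*(-1) = -3)
(-12/(d + N))*T(1) = (-12/(-3 - 28))*(2*1*(2 + 1)) = (-12/(-31))*(2*1*3) = -1/31*(-12)*6 = (12/31)*6 = 72/31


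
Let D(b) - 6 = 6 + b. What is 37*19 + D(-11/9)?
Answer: 6424/9 ≈ 713.78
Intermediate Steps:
D(b) = 12 + b (D(b) = 6 + (6 + b) = 12 + b)
37*19 + D(-11/9) = 37*19 + (12 - 11/9) = 703 + (12 - 11*1/9) = 703 + (12 - 11/9) = 703 + 97/9 = 6424/9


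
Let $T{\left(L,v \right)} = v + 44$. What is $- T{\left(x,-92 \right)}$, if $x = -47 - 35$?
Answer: $48$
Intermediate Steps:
$x = -82$ ($x = -47 - 35 = -82$)
$T{\left(L,v \right)} = 44 + v$
$- T{\left(x,-92 \right)} = - (44 - 92) = \left(-1\right) \left(-48\right) = 48$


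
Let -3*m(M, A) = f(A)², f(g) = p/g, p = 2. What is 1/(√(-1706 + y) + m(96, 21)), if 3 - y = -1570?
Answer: -5292/232793773 - 1750329*I*√133/232793773 ≈ -2.2733e-5 - 0.086711*I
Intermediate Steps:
y = 1573 (y = 3 - 1*(-1570) = 3 + 1570 = 1573)
f(g) = 2/g
m(M, A) = -4/(3*A²) (m(M, A) = -4/A²/3 = -4/(3*A²))
1/(√(-1706 + y) + m(96, 21)) = 1/(√(-1706 + 1573) - 4/3/21²) = 1/(√(-133) - 4/3*1/441) = 1/(I*√133 - 4/1323) = 1/(-4/1323 + I*√133)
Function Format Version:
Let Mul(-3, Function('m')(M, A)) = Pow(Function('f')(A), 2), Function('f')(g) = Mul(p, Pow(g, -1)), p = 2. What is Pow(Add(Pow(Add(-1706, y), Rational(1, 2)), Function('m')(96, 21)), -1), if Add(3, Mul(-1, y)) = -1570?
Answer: Add(Rational(-5292, 232793773), Mul(Rational(-1750329, 232793773), I, Pow(133, Rational(1, 2)))) ≈ Add(-2.2733e-5, Mul(-0.086711, I))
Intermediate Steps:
y = 1573 (y = Add(3, Mul(-1, -1570)) = Add(3, 1570) = 1573)
Function('f')(g) = Mul(2, Pow(g, -1))
Function('m')(M, A) = Mul(Rational(-4, 3), Pow(A, -2)) (Function('m')(M, A) = Mul(Rational(-1, 3), Pow(Mul(2, Pow(A, -1)), 2)) = Mul(Rational(-1, 3), Mul(4, Pow(A, -2))) = Mul(Rational(-4, 3), Pow(A, -2)))
Pow(Add(Pow(Add(-1706, y), Rational(1, 2)), Function('m')(96, 21)), -1) = Pow(Add(Pow(Add(-1706, 1573), Rational(1, 2)), Mul(Rational(-4, 3), Pow(21, -2))), -1) = Pow(Add(Pow(-133, Rational(1, 2)), Mul(Rational(-4, 3), Rational(1, 441))), -1) = Pow(Add(Mul(I, Pow(133, Rational(1, 2))), Rational(-4, 1323)), -1) = Pow(Add(Rational(-4, 1323), Mul(I, Pow(133, Rational(1, 2)))), -1)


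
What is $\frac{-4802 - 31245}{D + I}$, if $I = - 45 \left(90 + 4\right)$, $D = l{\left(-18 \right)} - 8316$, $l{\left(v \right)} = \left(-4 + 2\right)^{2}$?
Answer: $\frac{36047}{12542} \approx 2.8741$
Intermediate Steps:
$l{\left(v \right)} = 4$ ($l{\left(v \right)} = \left(-2\right)^{2} = 4$)
$D = -8312$ ($D = 4 - 8316 = -8312$)
$I = -4230$ ($I = \left(-45\right) 94 = -4230$)
$\frac{-4802 - 31245}{D + I} = \frac{-4802 - 31245}{-8312 - 4230} = - \frac{36047}{-12542} = \left(-36047\right) \left(- \frac{1}{12542}\right) = \frac{36047}{12542}$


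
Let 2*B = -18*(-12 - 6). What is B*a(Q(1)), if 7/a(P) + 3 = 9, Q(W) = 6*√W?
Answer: 189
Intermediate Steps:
a(P) = 7/6 (a(P) = 7/(-3 + 9) = 7/6)
B = 162 (B = (-18*(-12 - 6))/2 = (-18*(-18))/2 = (½)*324 = 162)
B*a(Q(1)) = 162*(7/6) = 189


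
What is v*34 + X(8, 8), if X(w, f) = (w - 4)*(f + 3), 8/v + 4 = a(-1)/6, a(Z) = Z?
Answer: -532/25 ≈ -21.280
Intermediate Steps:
v = -48/25 (v = 8/(-4 - 1/6) = 8/(-4 - 1*⅙) = 8/(-4 - ⅙) = 8/(-25/6) = 8*(-6/25) = -48/25 ≈ -1.9200)
X(w, f) = (-4 + w)*(3 + f)
v*34 + X(8, 8) = -48/25*34 + (-12 - 4*8 + 3*8 + 8*8) = -1632/25 + (-12 - 32 + 24 + 64) = -1632/25 + 44 = -532/25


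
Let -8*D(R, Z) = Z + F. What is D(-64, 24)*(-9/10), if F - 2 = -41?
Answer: -27/16 ≈ -1.6875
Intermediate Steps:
F = -39 (F = 2 - 41 = -39)
D(R, Z) = 39/8 - Z/8 (D(R, Z) = -(Z - 39)/8 = -(-39 + Z)/8 = 39/8 - Z/8)
D(-64, 24)*(-9/10) = (39/8 - 1/8*24)*(-9/10) = (39/8 - 3)*(-9*1/10) = (15/8)*(-9/10) = -27/16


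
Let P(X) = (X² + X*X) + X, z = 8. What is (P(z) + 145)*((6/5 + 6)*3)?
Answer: 30348/5 ≈ 6069.6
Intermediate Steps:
P(X) = X + 2*X² (P(X) = (X² + X²) + X = 2*X² + X = X + 2*X²)
(P(z) + 145)*((6/5 + 6)*3) = (8*(1 + 2*8) + 145)*((6/5 + 6)*3) = (8*(1 + 16) + 145)*((6*(⅕) + 6)*3) = (8*17 + 145)*((6/5 + 6)*3) = (136 + 145)*((36/5)*3) = 281*(108/5) = 30348/5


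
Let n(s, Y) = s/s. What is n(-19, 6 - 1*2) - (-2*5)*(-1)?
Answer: -9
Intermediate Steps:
n(s, Y) = 1
n(-19, 6 - 1*2) - (-2*5)*(-1) = 1 - (-2*5)*(-1) = 1 - (-10)*(-1) = 1 - 1*10 = 1 - 10 = -9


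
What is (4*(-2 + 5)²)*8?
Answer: 288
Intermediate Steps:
(4*(-2 + 5)²)*8 = (4*3²)*8 = (4*9)*8 = 36*8 = 288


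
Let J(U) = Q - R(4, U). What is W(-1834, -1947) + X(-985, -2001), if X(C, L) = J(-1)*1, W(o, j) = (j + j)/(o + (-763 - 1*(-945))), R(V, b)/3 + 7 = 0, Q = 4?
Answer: 383/14 ≈ 27.357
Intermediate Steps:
R(V, b) = -21 (R(V, b) = -21 + 3*0 = -21 + 0 = -21)
W(o, j) = 2*j/(182 + o) (W(o, j) = (2*j)/(o + (-763 + 945)) = (2*j)/(o + 182) = (2*j)/(182 + o) = 2*j/(182 + o))
J(U) = 25 (J(U) = 4 - 1*(-21) = 4 + 21 = 25)
X(C, L) = 25 (X(C, L) = 25*1 = 25)
W(-1834, -1947) + X(-985, -2001) = 2*(-1947)/(182 - 1834) + 25 = 2*(-1947)/(-1652) + 25 = 2*(-1947)*(-1/1652) + 25 = 33/14 + 25 = 383/14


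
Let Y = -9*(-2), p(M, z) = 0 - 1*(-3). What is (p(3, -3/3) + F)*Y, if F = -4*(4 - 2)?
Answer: -90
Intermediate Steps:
p(M, z) = 3 (p(M, z) = 0 + 3 = 3)
Y = 18
F = -8 (F = -4*2 = -8)
(p(3, -3/3) + F)*Y = (3 - 8)*18 = -5*18 = -90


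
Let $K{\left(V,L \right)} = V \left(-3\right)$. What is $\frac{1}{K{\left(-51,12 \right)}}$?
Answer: $\frac{1}{153} \approx 0.0065359$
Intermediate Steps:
$K{\left(V,L \right)} = - 3 V$
$\frac{1}{K{\left(-51,12 \right)}} = \frac{1}{\left(-3\right) \left(-51\right)} = \frac{1}{153}$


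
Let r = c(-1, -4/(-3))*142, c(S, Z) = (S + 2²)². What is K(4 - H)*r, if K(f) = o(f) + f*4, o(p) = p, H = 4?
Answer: 0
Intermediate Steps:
c(S, Z) = (4 + S)² (c(S, Z) = (S + 4)² = (4 + S)²)
r = 1278 (r = (4 - 1)²*142 = 3²*142 = 9*142 = 1278)
K(f) = 5*f (K(f) = f + f*4 = f + 4*f = 5*f)
K(4 - H)*r = (5*(4 - 1*4))*1278 = (5*(4 - 4))*1278 = (5*0)*1278 = 0*1278 = 0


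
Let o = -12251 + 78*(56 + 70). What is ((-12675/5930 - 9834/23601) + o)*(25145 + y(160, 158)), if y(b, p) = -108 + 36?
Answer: -567428451517667/9330262 ≈ -6.0816e+7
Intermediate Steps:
y(b, p) = -72
o = -2423 (o = -12251 + 78*126 = -12251 + 9828 = -2423)
((-12675/5930 - 9834/23601) + o)*(25145 + y(160, 158)) = ((-12675/5930 - 9834/23601) - 2423)*(25145 - 72) = ((-12675*1/5930 - 9834*1/23601) - 2423)*25073 = ((-2535/1186 - 3278/7867) - 2423)*25073 = (-23830553/9330262 - 2423)*25073 = -22631055379/9330262*25073 = -567428451517667/9330262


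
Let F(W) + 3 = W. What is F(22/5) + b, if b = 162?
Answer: 817/5 ≈ 163.40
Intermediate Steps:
F(W) = -3 + W
F(22/5) + b = (-3 + 22/5) + 162 = 7/5 + 162 = 817/5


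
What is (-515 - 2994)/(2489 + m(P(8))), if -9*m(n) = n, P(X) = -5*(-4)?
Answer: -31581/22381 ≈ -1.4111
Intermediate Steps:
P(X) = 20
m(n) = -n/9
(-515 - 2994)/(2489 + m(P(8))) = (-515 - 2994)/(2489 - 1/9*20) = -3509/(2489 - 20/9) = -3509/22381/9 = -3509*9/22381 = -31581/22381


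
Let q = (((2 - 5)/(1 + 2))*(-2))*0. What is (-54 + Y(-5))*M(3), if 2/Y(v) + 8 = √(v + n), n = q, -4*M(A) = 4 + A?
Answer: 13097/138 + 7*I*√5/138 ≈ 94.906 + 0.11342*I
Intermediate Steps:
M(A) = -1 - A/4 (M(A) = -(4 + A)/4 = -1 - A/4)
q = 0 (q = (-3/3*(-2))*0 = (-3*⅓*(-2))*0 = -1*(-2)*0 = 2*0 = 0)
n = 0
Y(v) = 2/(-8 + √v) (Y(v) = 2/(-8 + √(v + 0)) = 2/(-8 + √v))
(-54 + Y(-5))*M(3) = (-54 + 2/(-8 + √(-5)))*(-1 - ¼*3) = (-54 + 2/(-8 + I*√5))*(-1 - ¾) = (-54 + 2/(-8 + I*√5))*(-7/4) = 189/2 - 7/(2*(-8 + I*√5))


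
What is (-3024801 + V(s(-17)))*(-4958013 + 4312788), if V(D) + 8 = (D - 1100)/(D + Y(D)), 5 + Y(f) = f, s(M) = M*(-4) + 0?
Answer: 255671058572475/131 ≈ 1.9517e+12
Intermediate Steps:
s(M) = -4*M (s(M) = -4*M + 0 = -4*M)
Y(f) = -5 + f
V(D) = -8 + (-1100 + D)/(-5 + 2*D) (V(D) = -8 + (D - 1100)/(D + (-5 + D)) = -8 + (-1100 + D)/(-5 + 2*D))
(-3024801 + V(s(-17)))*(-4958013 + 4312788) = (-3024801 + 5*(-212 - (-12)*(-17))/(-5 + 2*(-4*(-17))))*(-4958013 + 4312788) = (-3024801 + 5*(-212 - 3*68)/(-5 + 2*68))*(-645225) = (-3024801 + 5*(-212 - 204)/(-5 + 136))*(-645225) = (-3024801 + 5*(-416)/131)*(-645225) = (-3024801 + 5*(1/131)*(-416))*(-645225) = (-3024801 - 2080/131)*(-645225) = -396251011/131*(-645225) = 255671058572475/131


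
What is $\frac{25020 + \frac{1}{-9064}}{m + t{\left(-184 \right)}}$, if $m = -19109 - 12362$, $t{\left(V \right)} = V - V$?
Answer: $- \frac{226781279}{285253144} \approx -0.79502$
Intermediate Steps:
$t{\left(V \right)} = 0$
$m = -31471$
$\frac{25020 + \frac{1}{-9064}}{m + t{\left(-184 \right)}} = \frac{25020 + \frac{1}{-9064}}{-31471 + 0} = \frac{25020 - \frac{1}{9064}}{-31471} = \frac{226781279}{9064} \left(- \frac{1}{31471}\right) = - \frac{226781279}{285253144}$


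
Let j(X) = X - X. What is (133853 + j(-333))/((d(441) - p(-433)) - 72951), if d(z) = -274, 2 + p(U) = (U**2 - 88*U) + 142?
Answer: -133853/298958 ≈ -0.44773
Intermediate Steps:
j(X) = 0
p(U) = 140 + U**2 - 88*U (p(U) = -2 + ((U**2 - 88*U) + 142) = -2 + (142 + U**2 - 88*U) = 140 + U**2 - 88*U)
(133853 + j(-333))/((d(441) - p(-433)) - 72951) = (133853 + 0)/((-274 - (140 + (-433)**2 - 88*(-433))) - 72951) = 133853/((-274 - (140 + 187489 + 38104)) - 72951) = 133853/((-274 - 1*225733) - 72951) = 133853/((-274 - 225733) - 72951) = 133853/(-226007 - 72951) = 133853/(-298958) = 133853*(-1/298958) = -133853/298958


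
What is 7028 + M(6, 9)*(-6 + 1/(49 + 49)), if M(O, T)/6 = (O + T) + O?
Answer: 43913/7 ≈ 6273.3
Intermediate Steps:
M(O, T) = 6*T + 12*O (M(O, T) = 6*((O + T) + O) = 6*(T + 2*O) = 6*T + 12*O)
7028 + M(6, 9)*(-6 + 1/(49 + 49)) = 7028 + (6*9 + 12*6)*(-6 + 1/(49 + 49)) = 7028 + (54 + 72)*(-6 + 1/98) = 7028 + 126*(-6 + 1/98) = 7028 + 126*(-587/98) = 7028 - 5283/7 = 43913/7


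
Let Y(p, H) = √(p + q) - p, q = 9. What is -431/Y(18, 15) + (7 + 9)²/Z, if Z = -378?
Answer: 52898/2079 + 431*√3/99 ≈ 32.984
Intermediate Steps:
Y(p, H) = √(9 + p) - p (Y(p, H) = √(p + 9) - p = √(9 + p) - p)
-431/Y(18, 15) + (7 + 9)²/Z = -431/(√(9 + 18) - 1*18) + (7 + 9)²/(-378) = -431/(√27 - 18) + 16²*(-1/378) = -431/(3*√3 - 18) + 256*(-1/378) = -431/(-18 + 3*√3) - 128/189 = -128/189 - 431/(-18 + 3*√3)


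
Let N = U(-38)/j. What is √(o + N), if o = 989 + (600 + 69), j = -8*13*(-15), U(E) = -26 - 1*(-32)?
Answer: √28020265/130 ≈ 40.719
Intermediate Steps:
U(E) = 6 (U(E) = -26 + 32 = 6)
j = 1560 (j = -104*(-15) = 1560)
N = 1/260 (N = 6/1560 = 6*(1/1560) = 1/260 ≈ 0.0038462)
o = 1658 (o = 989 + 669 = 1658)
√(o + N) = √(1658 + 1/260) = √(431081/260) = √28020265/130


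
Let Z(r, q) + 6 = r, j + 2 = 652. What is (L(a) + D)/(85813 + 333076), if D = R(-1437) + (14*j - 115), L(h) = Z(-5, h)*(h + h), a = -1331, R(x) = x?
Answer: 36830/418889 ≈ 0.087923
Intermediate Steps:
j = 650 (j = -2 + 652 = 650)
Z(r, q) = -6 + r
L(h) = -22*h (L(h) = (-6 - 5)*(h + h) = -22*h)
D = 7548 (D = -1437 + (14*650 - 115) = -1437 + (9100 - 115) = -1437 + 8985 = 7548)
(L(a) + D)/(85813 + 333076) = (-22*(-1331) + 7548)/(85813 + 333076) = (29282 + 7548)/418889 = 36830*(1/418889) = 36830/418889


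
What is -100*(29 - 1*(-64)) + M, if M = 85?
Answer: -9215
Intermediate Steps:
-100*(29 - 1*(-64)) + M = -100*(29 - 1*(-64)) + 85 = -100*(29 + 64) + 85 = -100*93 + 85 = -9300 + 85 = -9215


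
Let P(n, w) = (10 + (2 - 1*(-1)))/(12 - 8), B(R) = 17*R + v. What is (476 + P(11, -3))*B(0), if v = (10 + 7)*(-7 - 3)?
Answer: -162945/2 ≈ -81473.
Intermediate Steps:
v = -170 (v = 17*(-10) = -170)
B(R) = -170 + 17*R (B(R) = 17*R - 170 = -170 + 17*R)
P(n, w) = 13/4 (P(n, w) = (10 + (2 + 1))/4 = (10 + 3)*(1/4) = 13*(1/4) = 13/4)
(476 + P(11, -3))*B(0) = (476 + 13/4)*(-170 + 17*0) = 1917*(-170 + 0)/4 = (1917/4)*(-170) = -162945/2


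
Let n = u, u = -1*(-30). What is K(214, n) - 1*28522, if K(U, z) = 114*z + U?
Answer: -24888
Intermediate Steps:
u = 30
n = 30
K(U, z) = U + 114*z
K(214, n) - 1*28522 = (214 + 114*30) - 1*28522 = (214 + 3420) - 28522 = 3634 - 28522 = -24888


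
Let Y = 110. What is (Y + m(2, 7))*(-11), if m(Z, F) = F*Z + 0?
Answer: -1364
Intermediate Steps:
m(Z, F) = F*Z
(Y + m(2, 7))*(-11) = (110 + 7*2)*(-11) = (110 + 14)*(-11) = 124*(-11) = -1364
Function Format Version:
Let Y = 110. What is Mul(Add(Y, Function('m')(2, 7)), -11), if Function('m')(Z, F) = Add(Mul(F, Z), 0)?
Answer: -1364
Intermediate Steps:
Function('m')(Z, F) = Mul(F, Z)
Mul(Add(Y, Function('m')(2, 7)), -11) = Mul(Add(110, Mul(7, 2)), -11) = Mul(Add(110, 14), -11) = Mul(124, -11) = -1364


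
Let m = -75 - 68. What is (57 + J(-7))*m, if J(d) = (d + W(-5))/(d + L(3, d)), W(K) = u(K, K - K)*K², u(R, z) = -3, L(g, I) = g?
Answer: -22165/2 ≈ -11083.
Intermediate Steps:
W(K) = -3*K²
m = -143
J(d) = (-75 + d)/(3 + d) (J(d) = (d - 3*(-5)²)/(d + 3) = (d - 3*25)/(3 + d) = (d - 75)/(3 + d) = (-75 + d)/(3 + d))
(57 + J(-7))*m = (57 + (-75 - 7)/(3 - 7))*(-143) = (57 - 82/(-4))*(-143) = (57 - ¼*(-82))*(-143) = (57 + 41/2)*(-143) = (155/2)*(-143) = -22165/2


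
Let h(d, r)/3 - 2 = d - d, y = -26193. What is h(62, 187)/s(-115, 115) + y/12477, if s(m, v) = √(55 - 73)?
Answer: -8731/4159 - I*√2 ≈ -2.0993 - 1.4142*I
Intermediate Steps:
h(d, r) = 6 (h(d, r) = 6 + 3*(d - d) = 6 + 3*0 = 6 + 0 = 6)
s(m, v) = 3*I*√2 (s(m, v) = √(-18) = 3*I*√2)
h(62, 187)/s(-115, 115) + y/12477 = 6/((3*I*√2)) - 26193/12477 = 6*(-I*√2/6) - 26193*1/12477 = -I*√2 - 8731/4159 = -8731/4159 - I*√2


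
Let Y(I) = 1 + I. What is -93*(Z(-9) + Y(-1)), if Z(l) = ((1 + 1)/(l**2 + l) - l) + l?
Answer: -31/12 ≈ -2.5833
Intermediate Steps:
Z(l) = 2/(l + l**2) (Z(l) = (2/(l + l**2) - l) + l = (-l + 2/(l + l**2)) + l = 2/(l + l**2))
-93*(Z(-9) + Y(-1)) = -93*(2/(-9*(1 - 9)) + (1 - 1)) = -93*(2*(-1/9)/(-8) + 0) = -93*(2*(-1/9)*(-1/8) + 0) = -93*(1/36 + 0) = -93*1/36 = -31/12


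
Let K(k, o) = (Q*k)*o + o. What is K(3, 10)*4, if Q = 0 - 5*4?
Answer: -2360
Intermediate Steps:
Q = -20 (Q = 0 - 20 = -20)
K(k, o) = o - 20*k*o (K(k, o) = (-20*k)*o + o = -20*k*o + o = o - 20*k*o)
K(3, 10)*4 = (10*(1 - 20*3))*4 = (10*(1 - 60))*4 = (10*(-59))*4 = -590*4 = -2360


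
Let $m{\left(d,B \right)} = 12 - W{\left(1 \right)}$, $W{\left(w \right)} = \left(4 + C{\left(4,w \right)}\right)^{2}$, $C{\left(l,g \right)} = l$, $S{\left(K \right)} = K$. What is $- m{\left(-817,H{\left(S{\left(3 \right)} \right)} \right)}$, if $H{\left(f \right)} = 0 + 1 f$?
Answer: $52$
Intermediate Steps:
$H{\left(f \right)} = f$ ($H{\left(f \right)} = 0 + f = f$)
$W{\left(w \right)} = 64$ ($W{\left(w \right)} = \left(4 + 4\right)^{2} = 8^{2} = 64$)
$m{\left(d,B \right)} = -52$ ($m{\left(d,B \right)} = 12 - 64 = -52$)
$- m{\left(-817,H{\left(S{\left(3 \right)} \right)} \right)} = \left(-1\right) \left(-52\right) = 52$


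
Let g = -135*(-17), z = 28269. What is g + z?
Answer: 30564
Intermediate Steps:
g = 2295
g + z = 2295 + 28269 = 30564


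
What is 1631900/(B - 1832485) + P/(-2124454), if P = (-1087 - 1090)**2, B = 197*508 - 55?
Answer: -1459701669907/460067509332 ≈ -3.1728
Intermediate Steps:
B = 100021 (B = 100076 - 55 = 100021)
P = 4739329 (P = (-2177)**2 = 4739329)
1631900/(B - 1832485) + P/(-2124454) = 1631900/(100021 - 1832485) + 4739329/(-2124454) = 1631900/(-1732464) + 4739329*(-1/2124454) = 1631900*(-1/1732464) - 4739329/2124454 = -407975/433116 - 4739329/2124454 = -1459701669907/460067509332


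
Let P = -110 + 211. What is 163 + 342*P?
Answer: 34705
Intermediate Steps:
P = 101
163 + 342*P = 163 + 342*101 = 163 + 34542 = 34705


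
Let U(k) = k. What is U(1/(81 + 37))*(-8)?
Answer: -4/59 ≈ -0.067797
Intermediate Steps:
U(1/(81 + 37))*(-8) = -8/(81 + 37) = -8/118 = (1/118)*(-8) = -4/59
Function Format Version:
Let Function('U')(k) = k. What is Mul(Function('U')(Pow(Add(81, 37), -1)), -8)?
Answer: Rational(-4, 59) ≈ -0.067797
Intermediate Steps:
Mul(Function('U')(Pow(Add(81, 37), -1)), -8) = Mul(Pow(Add(81, 37), -1), -8) = Mul(Pow(118, -1), -8) = Mul(Rational(1, 118), -8) = Rational(-4, 59)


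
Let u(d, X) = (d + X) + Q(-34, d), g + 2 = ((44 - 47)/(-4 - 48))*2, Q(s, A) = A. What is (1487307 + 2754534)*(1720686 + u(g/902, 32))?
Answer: 85588216401862179/11726 ≈ 7.2990e+12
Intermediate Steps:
g = -49/26 (g = -2 + ((44 - 47)/(-4 - 48))*2 = -2 - 3/(-52)*2 = -2 - 3*(-1/52)*2 = -2 + (3/52)*2 = -2 + 3/26 = -49/26 ≈ -1.8846)
u(d, X) = X + 2*d (u(d, X) = (d + X) + d = (X + d) + d = X + 2*d)
(1487307 + 2754534)*(1720686 + u(g/902, 32)) = (1487307 + 2754534)*(1720686 + (32 + 2*(-49/26/902))) = 4241841*(1720686 + (32 + 2*(-49/26*1/902))) = 4241841*(1720686 + (32 + 2*(-49/23452))) = 4241841*(1720686 + (32 - 49/11726)) = 4241841*(1720686 + 375183/11726) = 4241841*(20177139219/11726) = 85588216401862179/11726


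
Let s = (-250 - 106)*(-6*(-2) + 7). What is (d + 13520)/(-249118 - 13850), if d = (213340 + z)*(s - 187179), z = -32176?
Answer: 8783869033/65742 ≈ 1.3361e+5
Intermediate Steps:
s = -6764 (s = -356*(12 + 7) = -356*19 = -6764)
d = -35135489652 (d = (213340 - 32176)*(-6764 - 187179) = 181164*(-193943) = -35135489652)
(d + 13520)/(-249118 - 13850) = (-35135489652 + 13520)/(-249118 - 13850) = -35135476132/(-262968) = -35135476132*(-1/262968) = 8783869033/65742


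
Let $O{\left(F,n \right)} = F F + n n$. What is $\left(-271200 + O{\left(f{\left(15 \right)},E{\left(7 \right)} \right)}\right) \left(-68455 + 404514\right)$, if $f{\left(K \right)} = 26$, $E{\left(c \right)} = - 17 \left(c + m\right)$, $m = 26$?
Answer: $14852799623$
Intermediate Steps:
$E{\left(c \right)} = -442 - 17 c$ ($E{\left(c \right)} = - 17 \left(c + 26\right) = - 17 \left(26 + c\right) = -442 - 17 c$)
$O{\left(F,n \right)} = F^{2} + n^{2}$
$\left(-271200 + O{\left(f{\left(15 \right)},E{\left(7 \right)} \right)}\right) \left(-68455 + 404514\right) = \left(-271200 + \left(26^{2} + \left(-442 - 119\right)^{2}\right)\right) \left(-68455 + 404514\right) = \left(-271200 + \left(676 + \left(-442 - 119\right)^{2}\right)\right) 336059 = \left(-271200 + \left(676 + \left(-561\right)^{2}\right)\right) 336059 = \left(-271200 + \left(676 + 314721\right)\right) 336059 = \left(-271200 + 315397\right) 336059 = 44197 \cdot 336059 = 14852799623$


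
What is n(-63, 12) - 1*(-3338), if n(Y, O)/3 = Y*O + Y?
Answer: 881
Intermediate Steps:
n(Y, O) = 3*Y + 3*O*Y (n(Y, O) = 3*(Y*O + Y) = 3*(O*Y + Y) = 3*(Y + O*Y) = 3*Y + 3*O*Y)
n(-63, 12) - 1*(-3338) = 3*(-63)*(1 + 12) - 1*(-3338) = 3*(-63)*13 + 3338 = -2457 + 3338 = 881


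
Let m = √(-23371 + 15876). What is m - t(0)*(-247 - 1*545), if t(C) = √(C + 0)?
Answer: I*√7495 ≈ 86.574*I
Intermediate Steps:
t(C) = √C
m = I*√7495 (m = √(-7495) = I*√7495 ≈ 86.574*I)
m - t(0)*(-247 - 1*545) = I*√7495 - √0*(-247 - 1*545) = I*√7495 - 0*(-247 - 545) = I*√7495 - 0*(-792) = I*√7495 - 1*0 = I*√7495 + 0 = I*√7495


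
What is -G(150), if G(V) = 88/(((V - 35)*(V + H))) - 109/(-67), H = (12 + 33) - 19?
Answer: -25137/15410 ≈ -1.6312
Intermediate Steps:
H = 26 (H = 45 - 19 = 26)
G(V) = 109/67 + 88/((-35 + V)*(26 + V)) (G(V) = 88/(((V - 35)*(V + 26))) - 109/(-67) = 88/(((-35 + V)*(26 + V))) - 109*(-1/67) = 88*(1/((-35 + V)*(26 + V))) + 109/67 = 88/((-35 + V)*(26 + V)) + 109/67 = 109/67 + 88/((-35 + V)*(26 + V)))
-G(150) = -(93294 - 109*150² + 981*150)/(67*(910 - 1*150² + 9*150)) = -(93294 - 109*22500 + 147150)/(67*(910 - 1*22500 + 1350)) = -(93294 - 2452500 + 147150)/(67*(910 - 22500 + 1350)) = -(-2212056)/(67*(-20240)) = -(-1)*(-2212056)/(67*20240) = -1*25137/15410 = -25137/15410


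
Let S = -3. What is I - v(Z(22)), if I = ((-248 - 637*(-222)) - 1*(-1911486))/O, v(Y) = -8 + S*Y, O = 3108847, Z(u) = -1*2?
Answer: 1181478/444121 ≈ 2.6603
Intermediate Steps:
Z(u) = -2
v(Y) = -8 - 3*Y
I = 293236/444121 (I = ((-248 - 637*(-222)) - 1*(-1911486))/3108847 = ((-248 + 141414) + 1911486)*(1/3108847) = (141166 + 1911486)*(1/3108847) = 2052652*(1/3108847) = 293236/444121 ≈ 0.66026)
I - v(Z(22)) = 293236/444121 - (-8 - 3*(-2)) = 293236/444121 - (-8 + 6) = 293236/444121 - 1*(-2) = 293236/444121 + 2 = 1181478/444121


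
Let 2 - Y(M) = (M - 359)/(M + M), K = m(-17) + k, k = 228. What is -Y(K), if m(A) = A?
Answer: -496/211 ≈ -2.3507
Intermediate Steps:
K = 211 (K = -17 + 228 = 211)
Y(M) = 2 - (-359 + M)/(2*M) (Y(M) = 2 - (M - 359)/(M + M) = 2 - (-359 + M)/(2*M))
-Y(K) = -(359 + 3*211)/(2*211) = -(359 + 633)/(2*211) = -992/(2*211) = -1*496/211 = -496/211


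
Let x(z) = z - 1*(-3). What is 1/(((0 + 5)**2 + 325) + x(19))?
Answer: 1/372 ≈ 0.0026882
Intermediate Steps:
x(z) = 3 + z (x(z) = z + 3 = 3 + z)
1/(((0 + 5)**2 + 325) + x(19)) = 1/(((0 + 5)**2 + 325) + (3 + 19)) = 1/((5**2 + 325) + 22) = 1/((25 + 325) + 22) = 1/(350 + 22) = 1/372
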